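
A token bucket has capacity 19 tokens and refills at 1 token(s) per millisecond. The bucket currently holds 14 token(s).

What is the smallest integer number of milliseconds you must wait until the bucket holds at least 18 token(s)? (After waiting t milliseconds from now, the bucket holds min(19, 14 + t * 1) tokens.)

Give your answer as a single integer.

Answer: 4

Derivation:
Need 14 + t * 1 >= 18, so t >= 4/1.
Smallest integer t = ceil(4/1) = 4.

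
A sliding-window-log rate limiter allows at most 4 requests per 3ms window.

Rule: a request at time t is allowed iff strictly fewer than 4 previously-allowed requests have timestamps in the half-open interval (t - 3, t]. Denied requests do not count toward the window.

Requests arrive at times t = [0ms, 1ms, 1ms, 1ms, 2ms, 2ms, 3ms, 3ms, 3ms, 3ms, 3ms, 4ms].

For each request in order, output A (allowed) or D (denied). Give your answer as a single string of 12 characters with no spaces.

Answer: AAAADDADDDDA

Derivation:
Tracking allowed requests in the window:
  req#1 t=0ms: ALLOW
  req#2 t=1ms: ALLOW
  req#3 t=1ms: ALLOW
  req#4 t=1ms: ALLOW
  req#5 t=2ms: DENY
  req#6 t=2ms: DENY
  req#7 t=3ms: ALLOW
  req#8 t=3ms: DENY
  req#9 t=3ms: DENY
  req#10 t=3ms: DENY
  req#11 t=3ms: DENY
  req#12 t=4ms: ALLOW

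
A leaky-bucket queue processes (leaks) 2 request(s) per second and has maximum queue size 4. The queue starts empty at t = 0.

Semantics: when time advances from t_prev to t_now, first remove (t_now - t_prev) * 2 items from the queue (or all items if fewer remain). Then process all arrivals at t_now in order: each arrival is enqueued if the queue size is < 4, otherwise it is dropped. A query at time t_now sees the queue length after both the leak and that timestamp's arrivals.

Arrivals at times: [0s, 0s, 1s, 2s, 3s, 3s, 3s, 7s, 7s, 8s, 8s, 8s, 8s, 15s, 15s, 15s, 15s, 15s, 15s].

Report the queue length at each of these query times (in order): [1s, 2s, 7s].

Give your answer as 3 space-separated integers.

Answer: 1 1 2

Derivation:
Queue lengths at query times:
  query t=1s: backlog = 1
  query t=2s: backlog = 1
  query t=7s: backlog = 2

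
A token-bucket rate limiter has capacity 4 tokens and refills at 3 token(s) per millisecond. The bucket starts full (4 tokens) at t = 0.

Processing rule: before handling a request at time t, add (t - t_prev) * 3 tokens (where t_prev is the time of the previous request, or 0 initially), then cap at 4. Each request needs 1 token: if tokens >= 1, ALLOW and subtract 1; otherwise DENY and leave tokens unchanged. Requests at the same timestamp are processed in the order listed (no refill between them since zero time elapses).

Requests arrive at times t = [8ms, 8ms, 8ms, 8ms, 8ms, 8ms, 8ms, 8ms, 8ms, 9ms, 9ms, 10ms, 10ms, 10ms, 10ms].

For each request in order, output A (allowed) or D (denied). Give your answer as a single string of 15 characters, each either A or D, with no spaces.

Simulating step by step:
  req#1 t=8ms: ALLOW
  req#2 t=8ms: ALLOW
  req#3 t=8ms: ALLOW
  req#4 t=8ms: ALLOW
  req#5 t=8ms: DENY
  req#6 t=8ms: DENY
  req#7 t=8ms: DENY
  req#8 t=8ms: DENY
  req#9 t=8ms: DENY
  req#10 t=9ms: ALLOW
  req#11 t=9ms: ALLOW
  req#12 t=10ms: ALLOW
  req#13 t=10ms: ALLOW
  req#14 t=10ms: ALLOW
  req#15 t=10ms: ALLOW

Answer: AAAADDDDDAAAAAA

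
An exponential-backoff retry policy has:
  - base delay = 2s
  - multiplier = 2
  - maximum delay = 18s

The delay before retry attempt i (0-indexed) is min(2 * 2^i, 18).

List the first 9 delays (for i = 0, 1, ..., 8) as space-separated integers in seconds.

Computing each delay:
  i=0: min(2*2^0, 18) = 2
  i=1: min(2*2^1, 18) = 4
  i=2: min(2*2^2, 18) = 8
  i=3: min(2*2^3, 18) = 16
  i=4: min(2*2^4, 18) = 18
  i=5: min(2*2^5, 18) = 18
  i=6: min(2*2^6, 18) = 18
  i=7: min(2*2^7, 18) = 18
  i=8: min(2*2^8, 18) = 18

Answer: 2 4 8 16 18 18 18 18 18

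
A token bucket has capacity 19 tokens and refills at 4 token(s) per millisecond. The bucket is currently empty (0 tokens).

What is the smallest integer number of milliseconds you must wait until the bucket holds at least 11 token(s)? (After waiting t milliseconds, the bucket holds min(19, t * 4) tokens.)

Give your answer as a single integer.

Answer: 3

Derivation:
Need t * 4 >= 11, so t >= 11/4.
Smallest integer t = ceil(11/4) = 3.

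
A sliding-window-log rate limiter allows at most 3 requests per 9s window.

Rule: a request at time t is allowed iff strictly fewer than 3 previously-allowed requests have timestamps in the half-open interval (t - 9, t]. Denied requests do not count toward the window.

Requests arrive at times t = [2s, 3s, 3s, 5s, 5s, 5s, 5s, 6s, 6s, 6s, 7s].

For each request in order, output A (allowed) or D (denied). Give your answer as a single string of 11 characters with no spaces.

Answer: AAADDDDDDDD

Derivation:
Tracking allowed requests in the window:
  req#1 t=2s: ALLOW
  req#2 t=3s: ALLOW
  req#3 t=3s: ALLOW
  req#4 t=5s: DENY
  req#5 t=5s: DENY
  req#6 t=5s: DENY
  req#7 t=5s: DENY
  req#8 t=6s: DENY
  req#9 t=6s: DENY
  req#10 t=6s: DENY
  req#11 t=7s: DENY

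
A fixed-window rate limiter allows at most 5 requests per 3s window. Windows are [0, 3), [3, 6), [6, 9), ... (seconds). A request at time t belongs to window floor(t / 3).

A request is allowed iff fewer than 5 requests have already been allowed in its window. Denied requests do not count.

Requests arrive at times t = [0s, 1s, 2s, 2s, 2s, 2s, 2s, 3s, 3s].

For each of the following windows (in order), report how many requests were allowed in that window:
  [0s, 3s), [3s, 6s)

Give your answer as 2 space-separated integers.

Processing requests:
  req#1 t=0s (window 0): ALLOW
  req#2 t=1s (window 0): ALLOW
  req#3 t=2s (window 0): ALLOW
  req#4 t=2s (window 0): ALLOW
  req#5 t=2s (window 0): ALLOW
  req#6 t=2s (window 0): DENY
  req#7 t=2s (window 0): DENY
  req#8 t=3s (window 1): ALLOW
  req#9 t=3s (window 1): ALLOW

Allowed counts by window: 5 2

Answer: 5 2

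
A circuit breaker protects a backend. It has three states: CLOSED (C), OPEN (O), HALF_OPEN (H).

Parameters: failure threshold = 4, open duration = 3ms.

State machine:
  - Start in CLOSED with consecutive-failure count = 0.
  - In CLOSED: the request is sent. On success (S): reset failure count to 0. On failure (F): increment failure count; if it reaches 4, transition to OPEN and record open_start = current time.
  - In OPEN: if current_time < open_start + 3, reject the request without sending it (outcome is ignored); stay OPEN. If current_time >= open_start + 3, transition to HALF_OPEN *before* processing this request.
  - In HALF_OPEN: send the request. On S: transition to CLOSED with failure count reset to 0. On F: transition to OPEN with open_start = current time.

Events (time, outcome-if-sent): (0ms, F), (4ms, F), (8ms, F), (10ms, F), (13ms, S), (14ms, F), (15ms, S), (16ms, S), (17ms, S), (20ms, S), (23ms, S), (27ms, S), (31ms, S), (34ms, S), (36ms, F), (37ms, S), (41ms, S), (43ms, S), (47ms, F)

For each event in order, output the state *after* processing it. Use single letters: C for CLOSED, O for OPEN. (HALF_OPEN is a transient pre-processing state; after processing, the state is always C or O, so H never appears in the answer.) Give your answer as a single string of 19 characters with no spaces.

Answer: CCCOCCCCCCCCCCCCCCC

Derivation:
State after each event:
  event#1 t=0ms outcome=F: state=CLOSED
  event#2 t=4ms outcome=F: state=CLOSED
  event#3 t=8ms outcome=F: state=CLOSED
  event#4 t=10ms outcome=F: state=OPEN
  event#5 t=13ms outcome=S: state=CLOSED
  event#6 t=14ms outcome=F: state=CLOSED
  event#7 t=15ms outcome=S: state=CLOSED
  event#8 t=16ms outcome=S: state=CLOSED
  event#9 t=17ms outcome=S: state=CLOSED
  event#10 t=20ms outcome=S: state=CLOSED
  event#11 t=23ms outcome=S: state=CLOSED
  event#12 t=27ms outcome=S: state=CLOSED
  event#13 t=31ms outcome=S: state=CLOSED
  event#14 t=34ms outcome=S: state=CLOSED
  event#15 t=36ms outcome=F: state=CLOSED
  event#16 t=37ms outcome=S: state=CLOSED
  event#17 t=41ms outcome=S: state=CLOSED
  event#18 t=43ms outcome=S: state=CLOSED
  event#19 t=47ms outcome=F: state=CLOSED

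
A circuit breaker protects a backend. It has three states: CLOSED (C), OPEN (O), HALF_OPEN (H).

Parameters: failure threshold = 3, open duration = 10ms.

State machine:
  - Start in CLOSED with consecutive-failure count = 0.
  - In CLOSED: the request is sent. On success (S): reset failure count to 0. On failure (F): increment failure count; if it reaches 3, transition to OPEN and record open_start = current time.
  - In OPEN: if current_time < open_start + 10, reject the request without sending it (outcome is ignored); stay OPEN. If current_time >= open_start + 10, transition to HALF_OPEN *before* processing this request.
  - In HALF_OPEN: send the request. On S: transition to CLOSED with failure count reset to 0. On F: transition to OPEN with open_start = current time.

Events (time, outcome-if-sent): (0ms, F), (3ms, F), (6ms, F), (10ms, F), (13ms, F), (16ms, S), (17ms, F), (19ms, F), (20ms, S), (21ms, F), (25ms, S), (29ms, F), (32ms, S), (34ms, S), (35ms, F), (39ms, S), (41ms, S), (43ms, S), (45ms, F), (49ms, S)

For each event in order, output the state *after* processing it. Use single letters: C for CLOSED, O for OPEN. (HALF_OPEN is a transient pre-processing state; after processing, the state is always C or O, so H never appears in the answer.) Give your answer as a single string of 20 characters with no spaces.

Answer: CCOOOCCCCCCCCCCCCCCC

Derivation:
State after each event:
  event#1 t=0ms outcome=F: state=CLOSED
  event#2 t=3ms outcome=F: state=CLOSED
  event#3 t=6ms outcome=F: state=OPEN
  event#4 t=10ms outcome=F: state=OPEN
  event#5 t=13ms outcome=F: state=OPEN
  event#6 t=16ms outcome=S: state=CLOSED
  event#7 t=17ms outcome=F: state=CLOSED
  event#8 t=19ms outcome=F: state=CLOSED
  event#9 t=20ms outcome=S: state=CLOSED
  event#10 t=21ms outcome=F: state=CLOSED
  event#11 t=25ms outcome=S: state=CLOSED
  event#12 t=29ms outcome=F: state=CLOSED
  event#13 t=32ms outcome=S: state=CLOSED
  event#14 t=34ms outcome=S: state=CLOSED
  event#15 t=35ms outcome=F: state=CLOSED
  event#16 t=39ms outcome=S: state=CLOSED
  event#17 t=41ms outcome=S: state=CLOSED
  event#18 t=43ms outcome=S: state=CLOSED
  event#19 t=45ms outcome=F: state=CLOSED
  event#20 t=49ms outcome=S: state=CLOSED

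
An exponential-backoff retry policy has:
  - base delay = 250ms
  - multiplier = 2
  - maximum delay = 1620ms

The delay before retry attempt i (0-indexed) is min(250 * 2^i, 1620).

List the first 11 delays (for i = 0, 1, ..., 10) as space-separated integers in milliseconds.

Computing each delay:
  i=0: min(250*2^0, 1620) = 250
  i=1: min(250*2^1, 1620) = 500
  i=2: min(250*2^2, 1620) = 1000
  i=3: min(250*2^3, 1620) = 1620
  i=4: min(250*2^4, 1620) = 1620
  i=5: min(250*2^5, 1620) = 1620
  i=6: min(250*2^6, 1620) = 1620
  i=7: min(250*2^7, 1620) = 1620
  i=8: min(250*2^8, 1620) = 1620
  i=9: min(250*2^9, 1620) = 1620
  i=10: min(250*2^10, 1620) = 1620

Answer: 250 500 1000 1620 1620 1620 1620 1620 1620 1620 1620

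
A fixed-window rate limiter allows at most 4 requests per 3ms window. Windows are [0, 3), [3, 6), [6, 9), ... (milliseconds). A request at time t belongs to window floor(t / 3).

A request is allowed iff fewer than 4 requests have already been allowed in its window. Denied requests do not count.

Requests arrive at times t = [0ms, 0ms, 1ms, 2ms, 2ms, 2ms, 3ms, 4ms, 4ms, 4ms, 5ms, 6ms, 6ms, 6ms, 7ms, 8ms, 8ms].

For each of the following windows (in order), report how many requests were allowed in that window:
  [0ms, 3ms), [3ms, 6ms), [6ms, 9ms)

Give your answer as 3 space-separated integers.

Answer: 4 4 4

Derivation:
Processing requests:
  req#1 t=0ms (window 0): ALLOW
  req#2 t=0ms (window 0): ALLOW
  req#3 t=1ms (window 0): ALLOW
  req#4 t=2ms (window 0): ALLOW
  req#5 t=2ms (window 0): DENY
  req#6 t=2ms (window 0): DENY
  req#7 t=3ms (window 1): ALLOW
  req#8 t=4ms (window 1): ALLOW
  req#9 t=4ms (window 1): ALLOW
  req#10 t=4ms (window 1): ALLOW
  req#11 t=5ms (window 1): DENY
  req#12 t=6ms (window 2): ALLOW
  req#13 t=6ms (window 2): ALLOW
  req#14 t=6ms (window 2): ALLOW
  req#15 t=7ms (window 2): ALLOW
  req#16 t=8ms (window 2): DENY
  req#17 t=8ms (window 2): DENY

Allowed counts by window: 4 4 4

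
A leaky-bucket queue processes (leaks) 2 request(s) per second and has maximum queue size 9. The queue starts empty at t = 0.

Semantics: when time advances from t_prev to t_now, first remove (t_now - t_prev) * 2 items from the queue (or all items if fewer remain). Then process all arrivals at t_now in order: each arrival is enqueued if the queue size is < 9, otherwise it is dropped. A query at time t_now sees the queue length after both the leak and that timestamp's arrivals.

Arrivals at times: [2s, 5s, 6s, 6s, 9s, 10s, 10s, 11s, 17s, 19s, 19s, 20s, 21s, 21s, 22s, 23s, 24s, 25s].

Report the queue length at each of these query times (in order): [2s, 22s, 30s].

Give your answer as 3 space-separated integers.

Answer: 1 1 0

Derivation:
Queue lengths at query times:
  query t=2s: backlog = 1
  query t=22s: backlog = 1
  query t=30s: backlog = 0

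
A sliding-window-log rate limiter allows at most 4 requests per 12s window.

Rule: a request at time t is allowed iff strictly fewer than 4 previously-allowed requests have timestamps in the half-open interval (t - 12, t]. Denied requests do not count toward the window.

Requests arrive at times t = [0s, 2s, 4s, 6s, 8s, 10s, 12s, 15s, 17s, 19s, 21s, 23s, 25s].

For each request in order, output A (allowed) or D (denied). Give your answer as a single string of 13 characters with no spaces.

Answer: AAAADDAAAADDA

Derivation:
Tracking allowed requests in the window:
  req#1 t=0s: ALLOW
  req#2 t=2s: ALLOW
  req#3 t=4s: ALLOW
  req#4 t=6s: ALLOW
  req#5 t=8s: DENY
  req#6 t=10s: DENY
  req#7 t=12s: ALLOW
  req#8 t=15s: ALLOW
  req#9 t=17s: ALLOW
  req#10 t=19s: ALLOW
  req#11 t=21s: DENY
  req#12 t=23s: DENY
  req#13 t=25s: ALLOW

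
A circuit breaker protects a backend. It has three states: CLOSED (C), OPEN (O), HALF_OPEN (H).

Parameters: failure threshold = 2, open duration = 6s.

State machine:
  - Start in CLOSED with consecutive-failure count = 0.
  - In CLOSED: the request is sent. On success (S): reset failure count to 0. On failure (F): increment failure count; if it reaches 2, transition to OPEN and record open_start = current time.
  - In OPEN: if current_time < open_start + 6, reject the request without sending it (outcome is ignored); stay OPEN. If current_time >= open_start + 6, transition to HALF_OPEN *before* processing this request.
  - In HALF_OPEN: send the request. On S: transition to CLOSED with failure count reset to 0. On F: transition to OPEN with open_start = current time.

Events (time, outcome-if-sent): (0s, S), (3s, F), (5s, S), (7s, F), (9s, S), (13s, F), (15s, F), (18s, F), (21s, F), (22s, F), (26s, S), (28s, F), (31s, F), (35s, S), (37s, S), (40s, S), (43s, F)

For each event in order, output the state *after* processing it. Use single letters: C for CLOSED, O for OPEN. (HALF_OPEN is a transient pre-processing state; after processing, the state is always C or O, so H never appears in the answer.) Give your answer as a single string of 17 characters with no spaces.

Answer: CCCCCCOOOOOOOCCCC

Derivation:
State after each event:
  event#1 t=0s outcome=S: state=CLOSED
  event#2 t=3s outcome=F: state=CLOSED
  event#3 t=5s outcome=S: state=CLOSED
  event#4 t=7s outcome=F: state=CLOSED
  event#5 t=9s outcome=S: state=CLOSED
  event#6 t=13s outcome=F: state=CLOSED
  event#7 t=15s outcome=F: state=OPEN
  event#8 t=18s outcome=F: state=OPEN
  event#9 t=21s outcome=F: state=OPEN
  event#10 t=22s outcome=F: state=OPEN
  event#11 t=26s outcome=S: state=OPEN
  event#12 t=28s outcome=F: state=OPEN
  event#13 t=31s outcome=F: state=OPEN
  event#14 t=35s outcome=S: state=CLOSED
  event#15 t=37s outcome=S: state=CLOSED
  event#16 t=40s outcome=S: state=CLOSED
  event#17 t=43s outcome=F: state=CLOSED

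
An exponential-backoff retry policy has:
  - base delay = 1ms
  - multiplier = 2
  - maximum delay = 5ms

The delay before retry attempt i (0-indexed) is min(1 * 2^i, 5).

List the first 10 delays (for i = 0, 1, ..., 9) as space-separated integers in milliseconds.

Computing each delay:
  i=0: min(1*2^0, 5) = 1
  i=1: min(1*2^1, 5) = 2
  i=2: min(1*2^2, 5) = 4
  i=3: min(1*2^3, 5) = 5
  i=4: min(1*2^4, 5) = 5
  i=5: min(1*2^5, 5) = 5
  i=6: min(1*2^6, 5) = 5
  i=7: min(1*2^7, 5) = 5
  i=8: min(1*2^8, 5) = 5
  i=9: min(1*2^9, 5) = 5

Answer: 1 2 4 5 5 5 5 5 5 5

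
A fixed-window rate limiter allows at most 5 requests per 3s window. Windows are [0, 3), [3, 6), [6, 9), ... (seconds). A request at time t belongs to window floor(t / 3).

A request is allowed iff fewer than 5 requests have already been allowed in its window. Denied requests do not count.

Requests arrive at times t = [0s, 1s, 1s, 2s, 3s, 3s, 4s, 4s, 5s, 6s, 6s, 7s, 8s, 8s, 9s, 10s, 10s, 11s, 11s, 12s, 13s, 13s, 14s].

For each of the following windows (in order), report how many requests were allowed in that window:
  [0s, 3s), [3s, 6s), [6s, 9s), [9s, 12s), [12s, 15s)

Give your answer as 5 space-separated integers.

Processing requests:
  req#1 t=0s (window 0): ALLOW
  req#2 t=1s (window 0): ALLOW
  req#3 t=1s (window 0): ALLOW
  req#4 t=2s (window 0): ALLOW
  req#5 t=3s (window 1): ALLOW
  req#6 t=3s (window 1): ALLOW
  req#7 t=4s (window 1): ALLOW
  req#8 t=4s (window 1): ALLOW
  req#9 t=5s (window 1): ALLOW
  req#10 t=6s (window 2): ALLOW
  req#11 t=6s (window 2): ALLOW
  req#12 t=7s (window 2): ALLOW
  req#13 t=8s (window 2): ALLOW
  req#14 t=8s (window 2): ALLOW
  req#15 t=9s (window 3): ALLOW
  req#16 t=10s (window 3): ALLOW
  req#17 t=10s (window 3): ALLOW
  req#18 t=11s (window 3): ALLOW
  req#19 t=11s (window 3): ALLOW
  req#20 t=12s (window 4): ALLOW
  req#21 t=13s (window 4): ALLOW
  req#22 t=13s (window 4): ALLOW
  req#23 t=14s (window 4): ALLOW

Allowed counts by window: 4 5 5 5 4

Answer: 4 5 5 5 4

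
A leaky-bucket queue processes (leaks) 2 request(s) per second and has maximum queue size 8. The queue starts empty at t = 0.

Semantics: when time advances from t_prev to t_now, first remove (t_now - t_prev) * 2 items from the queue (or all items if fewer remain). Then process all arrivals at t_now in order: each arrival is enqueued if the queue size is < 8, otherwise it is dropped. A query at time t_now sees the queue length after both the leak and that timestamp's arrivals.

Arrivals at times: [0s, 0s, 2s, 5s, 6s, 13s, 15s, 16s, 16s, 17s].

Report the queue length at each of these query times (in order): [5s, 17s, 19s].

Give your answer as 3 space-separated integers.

Answer: 1 1 0

Derivation:
Queue lengths at query times:
  query t=5s: backlog = 1
  query t=17s: backlog = 1
  query t=19s: backlog = 0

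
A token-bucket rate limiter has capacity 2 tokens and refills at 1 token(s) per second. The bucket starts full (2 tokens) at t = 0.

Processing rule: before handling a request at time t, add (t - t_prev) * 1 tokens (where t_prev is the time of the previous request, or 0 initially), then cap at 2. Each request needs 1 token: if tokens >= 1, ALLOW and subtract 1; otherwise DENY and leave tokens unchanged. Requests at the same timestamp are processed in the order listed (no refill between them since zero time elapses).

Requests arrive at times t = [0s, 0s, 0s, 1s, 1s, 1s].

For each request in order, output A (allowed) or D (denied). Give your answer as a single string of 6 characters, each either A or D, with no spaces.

Simulating step by step:
  req#1 t=0s: ALLOW
  req#2 t=0s: ALLOW
  req#3 t=0s: DENY
  req#4 t=1s: ALLOW
  req#5 t=1s: DENY
  req#6 t=1s: DENY

Answer: AADADD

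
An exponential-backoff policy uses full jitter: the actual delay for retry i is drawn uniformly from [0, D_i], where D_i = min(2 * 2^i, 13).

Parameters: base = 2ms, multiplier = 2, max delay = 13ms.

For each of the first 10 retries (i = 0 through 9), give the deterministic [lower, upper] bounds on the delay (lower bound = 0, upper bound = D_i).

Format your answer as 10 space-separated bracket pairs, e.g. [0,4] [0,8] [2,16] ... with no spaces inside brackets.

Answer: [0,2] [0,4] [0,8] [0,13] [0,13] [0,13] [0,13] [0,13] [0,13] [0,13]

Derivation:
Computing bounds per retry:
  i=0: D_i=min(2*2^0,13)=2, bounds=[0,2]
  i=1: D_i=min(2*2^1,13)=4, bounds=[0,4]
  i=2: D_i=min(2*2^2,13)=8, bounds=[0,8]
  i=3: D_i=min(2*2^3,13)=13, bounds=[0,13]
  i=4: D_i=min(2*2^4,13)=13, bounds=[0,13]
  i=5: D_i=min(2*2^5,13)=13, bounds=[0,13]
  i=6: D_i=min(2*2^6,13)=13, bounds=[0,13]
  i=7: D_i=min(2*2^7,13)=13, bounds=[0,13]
  i=8: D_i=min(2*2^8,13)=13, bounds=[0,13]
  i=9: D_i=min(2*2^9,13)=13, bounds=[0,13]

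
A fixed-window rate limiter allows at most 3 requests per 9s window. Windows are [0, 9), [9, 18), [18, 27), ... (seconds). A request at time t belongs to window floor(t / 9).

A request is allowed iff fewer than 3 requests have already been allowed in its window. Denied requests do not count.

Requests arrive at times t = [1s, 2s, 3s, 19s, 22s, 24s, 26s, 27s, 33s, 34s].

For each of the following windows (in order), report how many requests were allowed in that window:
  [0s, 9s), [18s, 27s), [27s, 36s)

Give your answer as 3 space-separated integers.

Answer: 3 3 3

Derivation:
Processing requests:
  req#1 t=1s (window 0): ALLOW
  req#2 t=2s (window 0): ALLOW
  req#3 t=3s (window 0): ALLOW
  req#4 t=19s (window 2): ALLOW
  req#5 t=22s (window 2): ALLOW
  req#6 t=24s (window 2): ALLOW
  req#7 t=26s (window 2): DENY
  req#8 t=27s (window 3): ALLOW
  req#9 t=33s (window 3): ALLOW
  req#10 t=34s (window 3): ALLOW

Allowed counts by window: 3 3 3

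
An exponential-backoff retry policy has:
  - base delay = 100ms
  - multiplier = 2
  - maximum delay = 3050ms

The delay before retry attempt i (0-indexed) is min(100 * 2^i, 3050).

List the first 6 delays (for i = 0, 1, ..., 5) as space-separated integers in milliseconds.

Answer: 100 200 400 800 1600 3050

Derivation:
Computing each delay:
  i=0: min(100*2^0, 3050) = 100
  i=1: min(100*2^1, 3050) = 200
  i=2: min(100*2^2, 3050) = 400
  i=3: min(100*2^3, 3050) = 800
  i=4: min(100*2^4, 3050) = 1600
  i=5: min(100*2^5, 3050) = 3050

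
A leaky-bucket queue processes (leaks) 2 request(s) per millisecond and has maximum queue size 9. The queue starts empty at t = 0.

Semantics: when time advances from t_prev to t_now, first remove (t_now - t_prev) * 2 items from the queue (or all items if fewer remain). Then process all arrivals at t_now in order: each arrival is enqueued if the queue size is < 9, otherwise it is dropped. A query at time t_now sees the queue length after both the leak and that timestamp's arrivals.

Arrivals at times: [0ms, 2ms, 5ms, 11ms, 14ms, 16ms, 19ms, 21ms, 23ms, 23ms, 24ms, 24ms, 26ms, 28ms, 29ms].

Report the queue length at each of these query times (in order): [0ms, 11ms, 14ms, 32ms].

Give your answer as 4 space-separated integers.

Answer: 1 1 1 0

Derivation:
Queue lengths at query times:
  query t=0ms: backlog = 1
  query t=11ms: backlog = 1
  query t=14ms: backlog = 1
  query t=32ms: backlog = 0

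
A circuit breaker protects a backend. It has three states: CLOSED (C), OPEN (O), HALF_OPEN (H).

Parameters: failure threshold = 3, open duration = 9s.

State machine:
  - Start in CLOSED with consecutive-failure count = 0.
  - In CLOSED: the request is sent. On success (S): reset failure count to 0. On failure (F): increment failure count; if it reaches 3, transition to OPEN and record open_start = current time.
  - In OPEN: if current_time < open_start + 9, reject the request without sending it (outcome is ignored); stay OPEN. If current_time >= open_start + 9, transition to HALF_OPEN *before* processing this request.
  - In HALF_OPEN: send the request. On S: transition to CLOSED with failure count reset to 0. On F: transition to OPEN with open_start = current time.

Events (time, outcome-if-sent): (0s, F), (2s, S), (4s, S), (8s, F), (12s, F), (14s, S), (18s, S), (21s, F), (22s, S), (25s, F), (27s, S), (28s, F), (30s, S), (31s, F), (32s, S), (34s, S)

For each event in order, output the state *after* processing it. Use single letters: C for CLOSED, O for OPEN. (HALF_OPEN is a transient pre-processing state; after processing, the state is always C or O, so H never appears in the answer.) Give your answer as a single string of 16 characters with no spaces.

State after each event:
  event#1 t=0s outcome=F: state=CLOSED
  event#2 t=2s outcome=S: state=CLOSED
  event#3 t=4s outcome=S: state=CLOSED
  event#4 t=8s outcome=F: state=CLOSED
  event#5 t=12s outcome=F: state=CLOSED
  event#6 t=14s outcome=S: state=CLOSED
  event#7 t=18s outcome=S: state=CLOSED
  event#8 t=21s outcome=F: state=CLOSED
  event#9 t=22s outcome=S: state=CLOSED
  event#10 t=25s outcome=F: state=CLOSED
  event#11 t=27s outcome=S: state=CLOSED
  event#12 t=28s outcome=F: state=CLOSED
  event#13 t=30s outcome=S: state=CLOSED
  event#14 t=31s outcome=F: state=CLOSED
  event#15 t=32s outcome=S: state=CLOSED
  event#16 t=34s outcome=S: state=CLOSED

Answer: CCCCCCCCCCCCCCCC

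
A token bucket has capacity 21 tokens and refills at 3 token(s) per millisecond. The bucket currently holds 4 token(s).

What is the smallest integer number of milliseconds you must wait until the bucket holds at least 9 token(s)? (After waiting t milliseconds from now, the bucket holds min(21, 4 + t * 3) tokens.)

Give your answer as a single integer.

Answer: 2

Derivation:
Need 4 + t * 3 >= 9, so t >= 5/3.
Smallest integer t = ceil(5/3) = 2.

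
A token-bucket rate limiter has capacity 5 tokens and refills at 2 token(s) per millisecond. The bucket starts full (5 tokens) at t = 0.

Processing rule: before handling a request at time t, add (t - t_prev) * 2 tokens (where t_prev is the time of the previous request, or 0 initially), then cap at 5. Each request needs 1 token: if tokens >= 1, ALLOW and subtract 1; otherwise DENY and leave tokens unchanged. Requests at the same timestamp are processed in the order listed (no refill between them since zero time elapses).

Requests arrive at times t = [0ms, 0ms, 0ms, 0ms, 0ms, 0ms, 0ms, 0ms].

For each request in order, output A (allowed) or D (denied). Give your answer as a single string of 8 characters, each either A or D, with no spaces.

Answer: AAAAADDD

Derivation:
Simulating step by step:
  req#1 t=0ms: ALLOW
  req#2 t=0ms: ALLOW
  req#3 t=0ms: ALLOW
  req#4 t=0ms: ALLOW
  req#5 t=0ms: ALLOW
  req#6 t=0ms: DENY
  req#7 t=0ms: DENY
  req#8 t=0ms: DENY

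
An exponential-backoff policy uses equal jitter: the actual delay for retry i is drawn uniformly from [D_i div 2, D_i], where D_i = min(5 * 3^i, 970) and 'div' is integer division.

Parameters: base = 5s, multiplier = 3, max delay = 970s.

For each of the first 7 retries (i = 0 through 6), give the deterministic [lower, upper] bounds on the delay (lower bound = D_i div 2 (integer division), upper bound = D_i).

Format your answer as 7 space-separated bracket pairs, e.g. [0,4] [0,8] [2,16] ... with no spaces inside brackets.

Answer: [2,5] [7,15] [22,45] [67,135] [202,405] [485,970] [485,970]

Derivation:
Computing bounds per retry:
  i=0: D_i=min(5*3^0,970)=5, bounds=[2,5]
  i=1: D_i=min(5*3^1,970)=15, bounds=[7,15]
  i=2: D_i=min(5*3^2,970)=45, bounds=[22,45]
  i=3: D_i=min(5*3^3,970)=135, bounds=[67,135]
  i=4: D_i=min(5*3^4,970)=405, bounds=[202,405]
  i=5: D_i=min(5*3^5,970)=970, bounds=[485,970]
  i=6: D_i=min(5*3^6,970)=970, bounds=[485,970]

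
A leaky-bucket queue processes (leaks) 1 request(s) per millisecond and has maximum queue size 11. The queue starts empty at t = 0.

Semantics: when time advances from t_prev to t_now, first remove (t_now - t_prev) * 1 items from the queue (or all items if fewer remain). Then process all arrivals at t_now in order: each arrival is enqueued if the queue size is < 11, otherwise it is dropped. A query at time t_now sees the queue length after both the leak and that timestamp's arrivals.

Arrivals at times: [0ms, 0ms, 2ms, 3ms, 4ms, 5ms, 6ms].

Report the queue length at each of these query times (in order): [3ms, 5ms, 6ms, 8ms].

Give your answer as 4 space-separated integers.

Answer: 1 1 1 0

Derivation:
Queue lengths at query times:
  query t=3ms: backlog = 1
  query t=5ms: backlog = 1
  query t=6ms: backlog = 1
  query t=8ms: backlog = 0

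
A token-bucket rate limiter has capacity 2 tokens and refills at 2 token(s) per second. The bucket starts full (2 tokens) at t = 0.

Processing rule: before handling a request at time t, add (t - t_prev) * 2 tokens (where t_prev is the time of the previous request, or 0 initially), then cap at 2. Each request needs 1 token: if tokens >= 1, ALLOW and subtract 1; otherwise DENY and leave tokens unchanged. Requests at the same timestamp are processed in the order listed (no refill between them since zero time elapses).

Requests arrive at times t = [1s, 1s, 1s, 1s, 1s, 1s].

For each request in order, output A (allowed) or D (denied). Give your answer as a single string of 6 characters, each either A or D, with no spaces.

Answer: AADDDD

Derivation:
Simulating step by step:
  req#1 t=1s: ALLOW
  req#2 t=1s: ALLOW
  req#3 t=1s: DENY
  req#4 t=1s: DENY
  req#5 t=1s: DENY
  req#6 t=1s: DENY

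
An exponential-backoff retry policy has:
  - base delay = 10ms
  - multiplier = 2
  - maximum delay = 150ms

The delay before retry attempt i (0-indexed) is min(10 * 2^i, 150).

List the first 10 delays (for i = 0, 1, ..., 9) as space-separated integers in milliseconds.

Computing each delay:
  i=0: min(10*2^0, 150) = 10
  i=1: min(10*2^1, 150) = 20
  i=2: min(10*2^2, 150) = 40
  i=3: min(10*2^3, 150) = 80
  i=4: min(10*2^4, 150) = 150
  i=5: min(10*2^5, 150) = 150
  i=6: min(10*2^6, 150) = 150
  i=7: min(10*2^7, 150) = 150
  i=8: min(10*2^8, 150) = 150
  i=9: min(10*2^9, 150) = 150

Answer: 10 20 40 80 150 150 150 150 150 150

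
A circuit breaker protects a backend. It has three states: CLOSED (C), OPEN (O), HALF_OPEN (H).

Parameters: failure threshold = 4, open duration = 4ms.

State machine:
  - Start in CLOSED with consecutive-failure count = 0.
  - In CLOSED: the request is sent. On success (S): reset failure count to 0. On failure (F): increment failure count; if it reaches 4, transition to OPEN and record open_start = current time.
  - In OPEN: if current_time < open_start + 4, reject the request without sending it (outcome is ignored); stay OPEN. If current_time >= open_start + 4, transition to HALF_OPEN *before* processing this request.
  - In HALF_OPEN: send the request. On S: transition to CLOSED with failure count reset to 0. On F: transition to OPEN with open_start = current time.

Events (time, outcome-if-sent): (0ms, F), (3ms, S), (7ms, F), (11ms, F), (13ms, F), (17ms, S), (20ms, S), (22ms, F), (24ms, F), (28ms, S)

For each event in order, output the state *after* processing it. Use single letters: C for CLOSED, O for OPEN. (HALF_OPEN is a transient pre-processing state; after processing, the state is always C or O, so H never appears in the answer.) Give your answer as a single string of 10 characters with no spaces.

Answer: CCCCCCCCCC

Derivation:
State after each event:
  event#1 t=0ms outcome=F: state=CLOSED
  event#2 t=3ms outcome=S: state=CLOSED
  event#3 t=7ms outcome=F: state=CLOSED
  event#4 t=11ms outcome=F: state=CLOSED
  event#5 t=13ms outcome=F: state=CLOSED
  event#6 t=17ms outcome=S: state=CLOSED
  event#7 t=20ms outcome=S: state=CLOSED
  event#8 t=22ms outcome=F: state=CLOSED
  event#9 t=24ms outcome=F: state=CLOSED
  event#10 t=28ms outcome=S: state=CLOSED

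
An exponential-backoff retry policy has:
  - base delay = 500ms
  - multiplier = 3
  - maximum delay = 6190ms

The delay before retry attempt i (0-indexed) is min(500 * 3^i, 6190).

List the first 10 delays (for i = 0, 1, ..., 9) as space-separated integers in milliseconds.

Computing each delay:
  i=0: min(500*3^0, 6190) = 500
  i=1: min(500*3^1, 6190) = 1500
  i=2: min(500*3^2, 6190) = 4500
  i=3: min(500*3^3, 6190) = 6190
  i=4: min(500*3^4, 6190) = 6190
  i=5: min(500*3^5, 6190) = 6190
  i=6: min(500*3^6, 6190) = 6190
  i=7: min(500*3^7, 6190) = 6190
  i=8: min(500*3^8, 6190) = 6190
  i=9: min(500*3^9, 6190) = 6190

Answer: 500 1500 4500 6190 6190 6190 6190 6190 6190 6190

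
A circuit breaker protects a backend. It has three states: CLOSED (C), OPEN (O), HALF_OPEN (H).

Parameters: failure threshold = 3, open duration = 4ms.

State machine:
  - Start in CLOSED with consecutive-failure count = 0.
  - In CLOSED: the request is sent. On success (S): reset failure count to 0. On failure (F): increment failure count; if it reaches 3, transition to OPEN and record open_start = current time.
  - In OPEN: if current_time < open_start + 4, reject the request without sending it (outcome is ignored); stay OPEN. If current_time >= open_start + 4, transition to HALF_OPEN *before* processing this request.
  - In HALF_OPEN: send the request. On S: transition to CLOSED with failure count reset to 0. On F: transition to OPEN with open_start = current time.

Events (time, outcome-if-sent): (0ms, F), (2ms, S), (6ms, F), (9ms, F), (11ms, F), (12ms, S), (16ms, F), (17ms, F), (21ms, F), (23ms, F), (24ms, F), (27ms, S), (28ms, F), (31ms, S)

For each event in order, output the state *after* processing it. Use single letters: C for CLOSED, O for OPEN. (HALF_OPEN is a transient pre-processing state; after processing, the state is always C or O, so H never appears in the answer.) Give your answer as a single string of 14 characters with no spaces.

State after each event:
  event#1 t=0ms outcome=F: state=CLOSED
  event#2 t=2ms outcome=S: state=CLOSED
  event#3 t=6ms outcome=F: state=CLOSED
  event#4 t=9ms outcome=F: state=CLOSED
  event#5 t=11ms outcome=F: state=OPEN
  event#6 t=12ms outcome=S: state=OPEN
  event#7 t=16ms outcome=F: state=OPEN
  event#8 t=17ms outcome=F: state=OPEN
  event#9 t=21ms outcome=F: state=OPEN
  event#10 t=23ms outcome=F: state=OPEN
  event#11 t=24ms outcome=F: state=OPEN
  event#12 t=27ms outcome=S: state=CLOSED
  event#13 t=28ms outcome=F: state=CLOSED
  event#14 t=31ms outcome=S: state=CLOSED

Answer: CCCCOOOOOOOCCC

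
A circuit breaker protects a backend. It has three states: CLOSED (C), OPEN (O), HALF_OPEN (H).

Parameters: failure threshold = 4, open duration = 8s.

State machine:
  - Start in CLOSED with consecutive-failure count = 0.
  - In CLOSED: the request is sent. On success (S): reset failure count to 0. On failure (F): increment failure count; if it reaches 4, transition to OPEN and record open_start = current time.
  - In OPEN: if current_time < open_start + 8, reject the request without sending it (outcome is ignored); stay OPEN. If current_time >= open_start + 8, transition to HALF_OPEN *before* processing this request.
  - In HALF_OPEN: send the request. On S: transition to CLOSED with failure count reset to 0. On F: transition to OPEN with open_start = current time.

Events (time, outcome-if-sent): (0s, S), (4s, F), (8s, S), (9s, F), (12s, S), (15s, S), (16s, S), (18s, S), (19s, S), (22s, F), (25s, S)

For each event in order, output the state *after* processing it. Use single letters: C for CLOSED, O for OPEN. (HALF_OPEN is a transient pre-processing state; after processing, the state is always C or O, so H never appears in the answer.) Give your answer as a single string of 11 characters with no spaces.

State after each event:
  event#1 t=0s outcome=S: state=CLOSED
  event#2 t=4s outcome=F: state=CLOSED
  event#3 t=8s outcome=S: state=CLOSED
  event#4 t=9s outcome=F: state=CLOSED
  event#5 t=12s outcome=S: state=CLOSED
  event#6 t=15s outcome=S: state=CLOSED
  event#7 t=16s outcome=S: state=CLOSED
  event#8 t=18s outcome=S: state=CLOSED
  event#9 t=19s outcome=S: state=CLOSED
  event#10 t=22s outcome=F: state=CLOSED
  event#11 t=25s outcome=S: state=CLOSED

Answer: CCCCCCCCCCC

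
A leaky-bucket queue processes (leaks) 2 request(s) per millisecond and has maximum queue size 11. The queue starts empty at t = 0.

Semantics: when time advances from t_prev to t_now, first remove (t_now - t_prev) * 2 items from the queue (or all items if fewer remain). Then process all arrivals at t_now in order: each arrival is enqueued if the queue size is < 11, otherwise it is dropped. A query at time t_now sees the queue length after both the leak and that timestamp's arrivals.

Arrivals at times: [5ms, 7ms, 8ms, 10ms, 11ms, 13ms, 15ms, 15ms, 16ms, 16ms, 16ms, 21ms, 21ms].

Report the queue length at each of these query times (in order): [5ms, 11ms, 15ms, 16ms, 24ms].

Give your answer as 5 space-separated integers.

Answer: 1 1 2 3 0

Derivation:
Queue lengths at query times:
  query t=5ms: backlog = 1
  query t=11ms: backlog = 1
  query t=15ms: backlog = 2
  query t=16ms: backlog = 3
  query t=24ms: backlog = 0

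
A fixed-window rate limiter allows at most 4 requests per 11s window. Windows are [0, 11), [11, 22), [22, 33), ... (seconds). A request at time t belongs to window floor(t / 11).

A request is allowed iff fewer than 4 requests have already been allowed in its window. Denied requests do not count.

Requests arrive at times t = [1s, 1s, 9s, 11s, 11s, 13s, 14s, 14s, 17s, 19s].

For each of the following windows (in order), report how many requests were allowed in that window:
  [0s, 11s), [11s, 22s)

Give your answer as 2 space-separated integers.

Answer: 3 4

Derivation:
Processing requests:
  req#1 t=1s (window 0): ALLOW
  req#2 t=1s (window 0): ALLOW
  req#3 t=9s (window 0): ALLOW
  req#4 t=11s (window 1): ALLOW
  req#5 t=11s (window 1): ALLOW
  req#6 t=13s (window 1): ALLOW
  req#7 t=14s (window 1): ALLOW
  req#8 t=14s (window 1): DENY
  req#9 t=17s (window 1): DENY
  req#10 t=19s (window 1): DENY

Allowed counts by window: 3 4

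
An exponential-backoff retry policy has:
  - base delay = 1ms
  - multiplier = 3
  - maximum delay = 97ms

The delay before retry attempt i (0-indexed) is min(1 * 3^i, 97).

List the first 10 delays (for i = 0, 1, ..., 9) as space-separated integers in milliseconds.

Answer: 1 3 9 27 81 97 97 97 97 97

Derivation:
Computing each delay:
  i=0: min(1*3^0, 97) = 1
  i=1: min(1*3^1, 97) = 3
  i=2: min(1*3^2, 97) = 9
  i=3: min(1*3^3, 97) = 27
  i=4: min(1*3^4, 97) = 81
  i=5: min(1*3^5, 97) = 97
  i=6: min(1*3^6, 97) = 97
  i=7: min(1*3^7, 97) = 97
  i=8: min(1*3^8, 97) = 97
  i=9: min(1*3^9, 97) = 97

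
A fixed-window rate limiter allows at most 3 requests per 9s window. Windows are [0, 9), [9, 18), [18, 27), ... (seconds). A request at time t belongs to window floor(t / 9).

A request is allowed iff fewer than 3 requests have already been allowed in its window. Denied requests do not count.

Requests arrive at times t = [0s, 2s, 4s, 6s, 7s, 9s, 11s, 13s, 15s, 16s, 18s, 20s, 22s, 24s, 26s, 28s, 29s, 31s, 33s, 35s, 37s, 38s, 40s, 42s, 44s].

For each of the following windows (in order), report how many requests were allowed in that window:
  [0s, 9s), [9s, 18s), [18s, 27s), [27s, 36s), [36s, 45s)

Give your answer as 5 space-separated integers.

Answer: 3 3 3 3 3

Derivation:
Processing requests:
  req#1 t=0s (window 0): ALLOW
  req#2 t=2s (window 0): ALLOW
  req#3 t=4s (window 0): ALLOW
  req#4 t=6s (window 0): DENY
  req#5 t=7s (window 0): DENY
  req#6 t=9s (window 1): ALLOW
  req#7 t=11s (window 1): ALLOW
  req#8 t=13s (window 1): ALLOW
  req#9 t=15s (window 1): DENY
  req#10 t=16s (window 1): DENY
  req#11 t=18s (window 2): ALLOW
  req#12 t=20s (window 2): ALLOW
  req#13 t=22s (window 2): ALLOW
  req#14 t=24s (window 2): DENY
  req#15 t=26s (window 2): DENY
  req#16 t=28s (window 3): ALLOW
  req#17 t=29s (window 3): ALLOW
  req#18 t=31s (window 3): ALLOW
  req#19 t=33s (window 3): DENY
  req#20 t=35s (window 3): DENY
  req#21 t=37s (window 4): ALLOW
  req#22 t=38s (window 4): ALLOW
  req#23 t=40s (window 4): ALLOW
  req#24 t=42s (window 4): DENY
  req#25 t=44s (window 4): DENY

Allowed counts by window: 3 3 3 3 3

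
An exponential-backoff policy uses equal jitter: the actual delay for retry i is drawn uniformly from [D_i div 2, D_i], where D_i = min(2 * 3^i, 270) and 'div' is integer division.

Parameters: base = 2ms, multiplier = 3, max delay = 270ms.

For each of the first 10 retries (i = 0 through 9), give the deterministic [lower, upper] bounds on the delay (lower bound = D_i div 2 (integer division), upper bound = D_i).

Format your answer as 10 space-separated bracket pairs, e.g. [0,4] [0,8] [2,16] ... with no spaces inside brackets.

Answer: [1,2] [3,6] [9,18] [27,54] [81,162] [135,270] [135,270] [135,270] [135,270] [135,270]

Derivation:
Computing bounds per retry:
  i=0: D_i=min(2*3^0,270)=2, bounds=[1,2]
  i=1: D_i=min(2*3^1,270)=6, bounds=[3,6]
  i=2: D_i=min(2*3^2,270)=18, bounds=[9,18]
  i=3: D_i=min(2*3^3,270)=54, bounds=[27,54]
  i=4: D_i=min(2*3^4,270)=162, bounds=[81,162]
  i=5: D_i=min(2*3^5,270)=270, bounds=[135,270]
  i=6: D_i=min(2*3^6,270)=270, bounds=[135,270]
  i=7: D_i=min(2*3^7,270)=270, bounds=[135,270]
  i=8: D_i=min(2*3^8,270)=270, bounds=[135,270]
  i=9: D_i=min(2*3^9,270)=270, bounds=[135,270]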